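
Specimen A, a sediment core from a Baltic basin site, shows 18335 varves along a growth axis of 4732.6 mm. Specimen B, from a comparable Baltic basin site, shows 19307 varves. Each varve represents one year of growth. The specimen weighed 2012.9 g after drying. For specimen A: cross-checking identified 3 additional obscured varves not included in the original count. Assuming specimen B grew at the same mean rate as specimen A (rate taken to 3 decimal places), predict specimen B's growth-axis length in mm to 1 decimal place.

4981.2 mm

Specimen A: true varve count = 18335 + 3 = 18338.
A: 4732.6 mm over 18338 years gives 4732.6 / 18338 ≈ 0.258 mm per year.
For B, 0.258 mm/year × 19307 years = 4981.2 mm.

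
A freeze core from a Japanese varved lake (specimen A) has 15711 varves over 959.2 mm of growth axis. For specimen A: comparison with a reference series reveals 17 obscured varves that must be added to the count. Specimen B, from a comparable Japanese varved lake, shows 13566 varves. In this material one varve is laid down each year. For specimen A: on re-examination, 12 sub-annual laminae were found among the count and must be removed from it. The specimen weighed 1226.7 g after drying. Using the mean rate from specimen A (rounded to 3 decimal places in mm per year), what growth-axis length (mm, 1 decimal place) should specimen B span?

827.5 mm

Specimen A: adjusted count: 15711 − 12 + 17 = 15716 varves.
A: Extension rate ≈ 959.2 / 15716 = 0.061 mm/year.
B's length ≈ 0.061 × 13566 = 827.5 mm.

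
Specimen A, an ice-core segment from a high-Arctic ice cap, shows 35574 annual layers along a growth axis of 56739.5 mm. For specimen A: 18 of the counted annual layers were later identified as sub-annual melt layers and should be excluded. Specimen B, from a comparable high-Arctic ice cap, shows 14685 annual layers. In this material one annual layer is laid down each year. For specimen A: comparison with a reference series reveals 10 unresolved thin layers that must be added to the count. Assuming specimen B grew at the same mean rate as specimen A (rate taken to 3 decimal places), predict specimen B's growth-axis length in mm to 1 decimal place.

23422.6 mm

Specimen A: correcting the raw count gives 35574 − 18 + 10 = 35566 true annual layers.
A: 56739.5 mm over 35566 years gives 56739.5 / 35566 ≈ 1.595 mm per year.
For B, 1.595 mm/year × 14685 years = 23422.6 mm.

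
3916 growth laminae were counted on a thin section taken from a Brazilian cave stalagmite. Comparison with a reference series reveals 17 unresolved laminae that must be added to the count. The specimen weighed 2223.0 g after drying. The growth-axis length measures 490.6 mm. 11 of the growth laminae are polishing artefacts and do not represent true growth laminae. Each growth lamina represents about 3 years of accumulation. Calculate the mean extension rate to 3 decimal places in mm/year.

Adjusted count: 3916 − 11 + 17 = 3922 growth laminae.
3922 growth laminae at 3 years each span 3922 × 3 = 11766 years.
Extension rate ≈ 490.6 / 11766 = 0.042 mm/year.

0.042 mm/year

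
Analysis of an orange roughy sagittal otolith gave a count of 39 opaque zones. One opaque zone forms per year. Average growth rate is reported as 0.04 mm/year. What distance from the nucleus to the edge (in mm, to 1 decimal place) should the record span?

1.6 mm

The record spans 39 years at 0.04 mm per year.
Predicted length = 0.04 mm/year × 39 years = 1.6 mm.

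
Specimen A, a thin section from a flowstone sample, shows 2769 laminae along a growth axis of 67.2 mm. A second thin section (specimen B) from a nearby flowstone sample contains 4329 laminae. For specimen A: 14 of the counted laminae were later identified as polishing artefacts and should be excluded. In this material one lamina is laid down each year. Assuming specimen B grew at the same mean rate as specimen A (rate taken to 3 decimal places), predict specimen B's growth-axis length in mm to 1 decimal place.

Specimen A: true lamina count = 2769 − 14 = 2755.
A: Extension rate ≈ 67.2 / 2755 = 0.024 mm/yr.
B's length ≈ 0.024 × 4329 = 103.9 mm.

103.9 mm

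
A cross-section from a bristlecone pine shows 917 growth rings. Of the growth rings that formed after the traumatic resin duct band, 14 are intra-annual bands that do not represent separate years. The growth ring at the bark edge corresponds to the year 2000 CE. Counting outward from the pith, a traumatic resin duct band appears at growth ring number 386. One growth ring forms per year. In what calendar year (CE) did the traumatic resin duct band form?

1483 CE

917 − 386 = 531 growth rings lie beyond the traumatic resin duct band toward the bark edge.
Excluding 14 false growth rings: 531 − 14 = 517.
2000 − 517 = 1483 CE.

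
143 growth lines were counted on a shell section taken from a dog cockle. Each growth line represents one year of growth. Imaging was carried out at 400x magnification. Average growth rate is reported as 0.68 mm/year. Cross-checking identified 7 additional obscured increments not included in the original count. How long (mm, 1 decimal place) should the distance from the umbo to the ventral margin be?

Adjusted count: 143 + 7 = 150 growth lines.
150 years at 0.68 mm/year gives 0.68 × 150 = 102.0 mm.

102.0 mm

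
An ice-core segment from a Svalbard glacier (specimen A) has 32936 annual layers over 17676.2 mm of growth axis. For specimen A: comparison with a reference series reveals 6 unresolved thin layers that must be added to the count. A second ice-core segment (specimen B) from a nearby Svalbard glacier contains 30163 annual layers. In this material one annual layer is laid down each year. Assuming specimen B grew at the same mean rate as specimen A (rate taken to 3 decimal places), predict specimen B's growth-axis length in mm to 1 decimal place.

16197.5 mm

Specimen A: correcting the raw count gives 32936 + 6 = 32942 true annual layers.
A: Extension rate ≈ 17676.2 / 32942 = 0.537 mm per year.
For B, 0.537 mm/year × 30163 years = 16197.5 mm.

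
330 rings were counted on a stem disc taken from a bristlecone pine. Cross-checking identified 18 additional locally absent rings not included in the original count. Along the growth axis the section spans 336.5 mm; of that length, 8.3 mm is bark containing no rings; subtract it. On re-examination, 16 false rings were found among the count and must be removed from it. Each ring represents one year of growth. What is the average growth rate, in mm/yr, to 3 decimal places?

Adjusted count: 330 − 16 + 18 = 332 rings.
The growth record spans 336.5 − 8.3 = 328.2 mm.
Mean rate = 328.2 mm / 332 years ≈ 0.989 mm/yr.

0.989 mm/yr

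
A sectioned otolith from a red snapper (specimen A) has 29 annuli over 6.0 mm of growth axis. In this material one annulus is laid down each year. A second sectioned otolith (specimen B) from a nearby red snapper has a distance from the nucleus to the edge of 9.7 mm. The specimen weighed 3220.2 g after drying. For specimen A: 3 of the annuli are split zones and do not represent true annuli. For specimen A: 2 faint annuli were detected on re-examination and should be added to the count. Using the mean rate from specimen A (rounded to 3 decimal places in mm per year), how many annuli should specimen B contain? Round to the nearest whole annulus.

45 annuli

Specimen A: true annulus count = 29 − 3 + 2 = 28.
A: Mean rate = 6.0 mm / 28 years ≈ 0.214 mm per year.
For B, 9.7 / 0.214 = 45.33 years ≈ 45 annuli.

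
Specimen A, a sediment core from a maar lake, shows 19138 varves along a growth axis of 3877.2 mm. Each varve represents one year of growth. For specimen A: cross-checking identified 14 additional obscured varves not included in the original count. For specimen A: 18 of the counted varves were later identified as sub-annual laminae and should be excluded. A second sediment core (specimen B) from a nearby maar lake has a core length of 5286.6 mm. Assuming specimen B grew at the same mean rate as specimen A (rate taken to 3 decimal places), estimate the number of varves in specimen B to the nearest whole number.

26042 varves

Specimen A: adjusted count: 19138 − 18 + 14 = 19134 varves.
A: Mean rate = 3877.2 mm / 19134 years ≈ 0.203 mm/yr.
Specimen B: 5286.6 mm / 0.203 mm per year = 26042.36 years ≈ 26042 varves.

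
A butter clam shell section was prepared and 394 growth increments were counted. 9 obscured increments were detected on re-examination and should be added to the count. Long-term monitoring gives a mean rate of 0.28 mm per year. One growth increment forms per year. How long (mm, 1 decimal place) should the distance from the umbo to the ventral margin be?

112.8 mm

After corrections the count is 394 + 9 = 403 growth increments.
Predicted length = 0.28 mm/year × 403 years = 112.8 mm.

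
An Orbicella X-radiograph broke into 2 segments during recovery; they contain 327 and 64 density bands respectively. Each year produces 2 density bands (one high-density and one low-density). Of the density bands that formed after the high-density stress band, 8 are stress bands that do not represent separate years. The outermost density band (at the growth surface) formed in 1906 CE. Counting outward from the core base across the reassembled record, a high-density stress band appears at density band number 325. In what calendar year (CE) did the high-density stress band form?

Total density bands = 327 + 64 = 391.
Between density band 325 and the growth surface there are 391 − 325 = 66 density bands.
Excluding 8 false density bands: 66 − 8 = 58.
58 density bands at 2 per year is 58 / 2 = 29 years.
Counting back 29 years from 1906 CE places the high-density stress band in 1906 − 29 = 1877 CE.

1877 CE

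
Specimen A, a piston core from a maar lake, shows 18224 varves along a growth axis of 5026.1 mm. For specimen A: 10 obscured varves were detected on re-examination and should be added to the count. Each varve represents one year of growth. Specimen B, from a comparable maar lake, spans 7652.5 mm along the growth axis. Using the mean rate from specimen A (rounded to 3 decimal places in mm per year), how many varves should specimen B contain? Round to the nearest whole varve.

Specimen A: after corrections the count is 18224 + 10 = 18234 varves.
A: Mean rate = 5026.1 mm / 18234 years ≈ 0.276 mm/year.
B spans 7652.5 / 0.276 = 27726.45 years ≈ 27726 varves.

27726 varves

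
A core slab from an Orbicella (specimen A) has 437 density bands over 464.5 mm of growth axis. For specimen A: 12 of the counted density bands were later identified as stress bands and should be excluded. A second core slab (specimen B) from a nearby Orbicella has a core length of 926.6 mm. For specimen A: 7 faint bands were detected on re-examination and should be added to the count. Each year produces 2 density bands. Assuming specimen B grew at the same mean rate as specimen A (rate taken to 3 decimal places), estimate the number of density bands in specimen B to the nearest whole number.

Specimen A: adjusted count: 437 − 12 + 7 = 432 density bands.
Specimen A: 432 density bands at 2 per year is 432 / 2 = 216 years.
A: 464.5 mm over 216 years gives 464.5 / 216 ≈ 2.150 mm/yr.
B spans 926.6 / 2.150 = 430.98 years; at 2 density bands per year that is 430.98 × 2 ≈ 862 density bands.

862 density bands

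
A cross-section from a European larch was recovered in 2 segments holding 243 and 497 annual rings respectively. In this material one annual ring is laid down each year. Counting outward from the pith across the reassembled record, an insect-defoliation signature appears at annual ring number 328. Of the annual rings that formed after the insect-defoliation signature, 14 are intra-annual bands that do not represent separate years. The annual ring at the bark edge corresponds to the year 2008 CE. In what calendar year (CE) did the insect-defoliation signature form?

Total annual rings = 243 + 497 = 740.
Between annual ring 328 and the bark edge there are 740 − 328 = 412 annual rings.
412 − 14 false = 398 true annual rings after the insect-defoliation signature.
The annual ring at the bark edge is 2008 CE, so the insect-defoliation signature dates to 2008 − 398 = 1610 CE.

1610 CE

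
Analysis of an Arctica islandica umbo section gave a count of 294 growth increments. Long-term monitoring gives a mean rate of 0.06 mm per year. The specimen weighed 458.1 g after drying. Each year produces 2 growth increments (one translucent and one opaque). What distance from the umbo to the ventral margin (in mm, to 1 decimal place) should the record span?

With 2 growth increments per year, 294 / 2 = 147 years.
Predicted length = 0.06 mm/year × 147 years = 8.8 mm.

8.8 mm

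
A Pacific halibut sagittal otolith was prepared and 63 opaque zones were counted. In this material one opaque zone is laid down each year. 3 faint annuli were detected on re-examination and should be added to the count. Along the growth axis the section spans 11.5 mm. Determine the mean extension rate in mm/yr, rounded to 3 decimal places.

Correcting the raw count gives 63 + 3 = 66 true opaque zones.
Mean rate = 11.5 mm / 66 years ≈ 0.174 mm/yr.

0.174 mm/yr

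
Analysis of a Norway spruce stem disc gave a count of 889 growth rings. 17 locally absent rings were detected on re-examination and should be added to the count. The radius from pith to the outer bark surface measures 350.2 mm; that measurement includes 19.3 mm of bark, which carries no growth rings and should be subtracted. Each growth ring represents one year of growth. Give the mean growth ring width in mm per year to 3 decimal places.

Adjusted count: 889 + 17 = 906 growth rings.
The growth record spans 350.2 − 19.3 = 330.9 mm.
Extension rate ≈ 330.9 / 906 = 0.365 mm per year.

0.365 mm per year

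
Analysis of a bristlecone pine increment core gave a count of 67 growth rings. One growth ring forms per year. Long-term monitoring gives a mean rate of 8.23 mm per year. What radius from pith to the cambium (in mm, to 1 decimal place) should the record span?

551.4 mm

The record spans 67 years at 8.23 mm per year.
67 years at 8.23 mm/year gives 8.23 × 67 = 551.4 mm.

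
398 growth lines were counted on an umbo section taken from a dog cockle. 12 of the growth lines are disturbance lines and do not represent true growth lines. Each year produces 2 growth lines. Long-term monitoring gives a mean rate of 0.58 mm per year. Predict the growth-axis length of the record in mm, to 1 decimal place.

Correcting the raw count gives 398 − 12 = 386 true growth lines.
Dividing by 2 growth lines per year: 386 / 2 = 193 years.
Predicted length = 0.58 mm/year × 193 years = 111.9 mm.

111.9 mm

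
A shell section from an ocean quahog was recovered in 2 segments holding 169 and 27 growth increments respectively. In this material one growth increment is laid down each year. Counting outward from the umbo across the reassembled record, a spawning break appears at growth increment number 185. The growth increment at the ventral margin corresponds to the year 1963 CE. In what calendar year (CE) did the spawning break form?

Total growth increments = 169 + 27 = 196.
Between growth increment 185 and the ventral margin there are 196 − 185 = 11 growth increments.
1963 − 11 = 1952 CE.

1952 CE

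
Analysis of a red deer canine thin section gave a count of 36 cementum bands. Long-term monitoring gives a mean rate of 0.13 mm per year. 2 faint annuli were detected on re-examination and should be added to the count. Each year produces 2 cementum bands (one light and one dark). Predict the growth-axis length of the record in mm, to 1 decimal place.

2.5 mm

True cementum band count = 36 + 2 = 38.
38 cementum bands at 2 per year is 38 / 2 = 19 years.
19 years at 0.13 mm/year gives 0.13 × 19 = 2.5 mm.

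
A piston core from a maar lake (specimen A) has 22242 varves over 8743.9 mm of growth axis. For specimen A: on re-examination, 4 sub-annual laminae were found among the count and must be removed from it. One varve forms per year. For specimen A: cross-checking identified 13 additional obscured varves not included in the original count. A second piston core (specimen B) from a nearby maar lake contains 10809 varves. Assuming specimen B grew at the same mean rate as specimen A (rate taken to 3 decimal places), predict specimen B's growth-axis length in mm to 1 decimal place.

Specimen A: correcting the raw count gives 22242 − 4 + 13 = 22251 true varves.
A: 8743.9 mm over 22251 years gives 8743.9 / 22251 ≈ 0.393 mm/year.
For B, 0.393 mm/year × 10809 years = 4247.9 mm.

4247.9 mm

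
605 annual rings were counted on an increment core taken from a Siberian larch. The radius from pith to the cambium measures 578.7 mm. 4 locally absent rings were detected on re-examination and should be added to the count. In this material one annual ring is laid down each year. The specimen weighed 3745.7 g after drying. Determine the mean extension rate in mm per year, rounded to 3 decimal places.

True annual ring count = 605 + 4 = 609.
Extension rate ≈ 578.7 / 609 = 0.950 mm per year.

0.950 mm per year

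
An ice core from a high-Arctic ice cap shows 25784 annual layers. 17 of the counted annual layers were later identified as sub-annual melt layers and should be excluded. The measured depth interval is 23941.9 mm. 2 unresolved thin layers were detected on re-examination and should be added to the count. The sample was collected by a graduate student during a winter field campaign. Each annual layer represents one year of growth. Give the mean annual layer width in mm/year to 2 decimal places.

0.93 mm/year

After corrections the count is 25784 − 17 + 2 = 25769 annual layers.
23941.9 mm over 25769 years gives 23941.9 / 25769 ≈ 0.93 mm/year.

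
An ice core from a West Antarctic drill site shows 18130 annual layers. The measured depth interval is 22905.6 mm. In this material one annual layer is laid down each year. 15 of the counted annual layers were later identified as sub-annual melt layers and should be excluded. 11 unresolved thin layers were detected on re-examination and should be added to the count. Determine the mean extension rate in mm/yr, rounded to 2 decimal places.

Adjusted count: 18130 − 15 + 11 = 18126 annual layers.
Extension rate ≈ 22905.6 / 18126 = 1.26 mm/yr.

1.26 mm/yr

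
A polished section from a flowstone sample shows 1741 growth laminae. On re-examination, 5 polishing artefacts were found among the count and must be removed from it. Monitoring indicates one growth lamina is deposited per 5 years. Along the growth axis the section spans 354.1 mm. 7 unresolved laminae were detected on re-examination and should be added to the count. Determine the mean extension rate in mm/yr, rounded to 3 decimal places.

0.041 mm/yr

Adjusted count: 1741 − 5 + 7 = 1743 growth laminae.
1743 growth laminae at 5 years each span 1743 × 5 = 8715 years.
354.1 mm over 8715 years gives 354.1 / 8715 ≈ 0.041 mm/yr.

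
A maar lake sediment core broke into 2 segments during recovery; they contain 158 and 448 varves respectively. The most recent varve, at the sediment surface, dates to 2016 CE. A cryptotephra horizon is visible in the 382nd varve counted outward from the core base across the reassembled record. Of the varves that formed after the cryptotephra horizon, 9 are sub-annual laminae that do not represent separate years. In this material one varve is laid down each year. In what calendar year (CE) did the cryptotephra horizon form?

Total varves = 158 + 448 = 606.
The cryptotephra horizon sits at varve 382 from the core base, so 606 − 382 = 224 varves formed after it.
Excluding 9 false varves: 224 − 9 = 215.
Counting back 215 years from 2016 CE places the cryptotephra horizon in 2016 − 215 = 1801 CE.

1801 CE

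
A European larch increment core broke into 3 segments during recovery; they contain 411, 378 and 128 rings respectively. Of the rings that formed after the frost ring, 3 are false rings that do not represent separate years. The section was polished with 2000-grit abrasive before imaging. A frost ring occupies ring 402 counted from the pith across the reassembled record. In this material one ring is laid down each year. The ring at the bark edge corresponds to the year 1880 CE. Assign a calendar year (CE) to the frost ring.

Total rings = 411 + 378 + 128 = 917.
917 − 402 = 515 rings lie beyond the frost ring toward the bark edge.
Removing the 3 false rings leaves 515 − 3 = 512 true rings beyond the frost ring.
1880 − 512 = 1368 CE.

1368 CE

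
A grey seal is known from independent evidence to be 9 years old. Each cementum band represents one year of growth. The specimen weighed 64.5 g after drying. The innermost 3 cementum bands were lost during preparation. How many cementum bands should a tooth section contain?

6 cementum bands

At one cementum band per year, 9 years correspond to 9 cementum bands.
Subtracting the 3 cementum bands not captured gives 9 − 3 = 6 cementum bands in the record.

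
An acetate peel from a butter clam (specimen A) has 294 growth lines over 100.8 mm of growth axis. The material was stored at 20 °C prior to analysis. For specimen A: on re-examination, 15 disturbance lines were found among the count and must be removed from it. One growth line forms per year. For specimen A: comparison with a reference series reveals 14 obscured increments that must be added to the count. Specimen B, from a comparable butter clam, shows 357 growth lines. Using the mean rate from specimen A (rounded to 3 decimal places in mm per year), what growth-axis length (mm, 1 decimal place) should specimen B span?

Specimen A: true growth line count = 294 − 15 + 14 = 293.
A: Extension rate ≈ 100.8 / 293 = 0.344 mm/year.
Length of B = 0.344 × 357 = 122.8 mm.

122.8 mm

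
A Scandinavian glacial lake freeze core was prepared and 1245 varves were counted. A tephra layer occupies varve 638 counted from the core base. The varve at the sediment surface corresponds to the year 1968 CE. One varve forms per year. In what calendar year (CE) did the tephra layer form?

1361 CE

The tephra layer sits at varve 638 from the core base, so 1245 − 638 = 607 varves formed after it.
The varve at the sediment surface is 1968 CE, so the tephra layer dates to 1968 − 607 = 1361 CE.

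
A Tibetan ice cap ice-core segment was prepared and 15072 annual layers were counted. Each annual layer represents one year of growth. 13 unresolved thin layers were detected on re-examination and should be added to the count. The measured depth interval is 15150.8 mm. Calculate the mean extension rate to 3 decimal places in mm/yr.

1.004 mm/yr

Correcting the raw count gives 15072 + 13 = 15085 true annual layers.
15150.8 mm over 15085 years gives 15150.8 / 15085 ≈ 1.004 mm/yr.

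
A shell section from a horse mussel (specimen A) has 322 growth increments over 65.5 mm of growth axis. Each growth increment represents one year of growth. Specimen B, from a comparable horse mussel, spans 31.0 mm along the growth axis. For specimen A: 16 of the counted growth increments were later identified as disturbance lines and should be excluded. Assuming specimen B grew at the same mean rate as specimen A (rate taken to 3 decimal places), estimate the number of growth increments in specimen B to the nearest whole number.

Specimen A: correcting the raw count gives 322 − 16 = 306 true growth increments.
A: 65.5 mm over 306 years gives 65.5 / 306 ≈ 0.214 mm/year.
For B, 31.0 / 0.214 = 144.86 years ≈ 145 growth increments.

145 growth increments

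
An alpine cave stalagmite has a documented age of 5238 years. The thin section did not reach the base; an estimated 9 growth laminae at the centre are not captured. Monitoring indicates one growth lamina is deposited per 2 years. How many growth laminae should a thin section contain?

2610 growth laminae

One growth lamina every 2 years means 5238 / 2 = 2619 growth laminae.
2619 − 9 missed = 2610 growth laminae expected in the prepared section.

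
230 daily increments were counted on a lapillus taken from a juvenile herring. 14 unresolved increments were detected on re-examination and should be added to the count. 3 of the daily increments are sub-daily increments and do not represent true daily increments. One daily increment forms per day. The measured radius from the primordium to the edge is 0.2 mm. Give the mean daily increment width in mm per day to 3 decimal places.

0.001 mm per day

Adjusted count: 230 − 3 + 14 = 241 daily increments.
Mean rate = 0.2 mm / 241 days ≈ 0.001 mm per day.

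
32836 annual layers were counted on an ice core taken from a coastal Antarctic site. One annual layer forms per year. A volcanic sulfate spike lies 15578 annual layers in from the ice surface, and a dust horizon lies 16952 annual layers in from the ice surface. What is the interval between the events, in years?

16952 − 15578 = 1374 annual layers lie between the two events.
That is 1374 years at one annual layer per year.

1374 yr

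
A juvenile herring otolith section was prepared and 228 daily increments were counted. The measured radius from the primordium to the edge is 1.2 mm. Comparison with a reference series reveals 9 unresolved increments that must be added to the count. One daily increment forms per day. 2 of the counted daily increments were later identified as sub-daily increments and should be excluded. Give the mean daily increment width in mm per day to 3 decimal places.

0.005 mm per day

Adjusted count: 228 − 2 + 9 = 235 daily increments.
1.2 mm over 235 days gives 1.2 / 235 ≈ 0.005 mm per day.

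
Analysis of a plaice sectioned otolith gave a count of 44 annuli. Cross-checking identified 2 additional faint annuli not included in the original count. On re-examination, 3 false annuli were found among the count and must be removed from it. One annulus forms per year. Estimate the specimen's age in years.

43 yr

Correcting the raw count gives 44 − 3 + 2 = 43 true annuli.
With a one-to-one annulus periodicity this is 43 years.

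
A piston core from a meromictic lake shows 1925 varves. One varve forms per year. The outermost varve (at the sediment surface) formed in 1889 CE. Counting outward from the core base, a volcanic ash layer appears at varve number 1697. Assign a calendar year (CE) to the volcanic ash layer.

The volcanic ash layer sits at varve 1697 from the core base, so 1925 − 1697 = 228 varves formed after it.
Counting back 228 years from 1889 CE places the volcanic ash layer in 1889 − 228 = 1661 CE.

1661 CE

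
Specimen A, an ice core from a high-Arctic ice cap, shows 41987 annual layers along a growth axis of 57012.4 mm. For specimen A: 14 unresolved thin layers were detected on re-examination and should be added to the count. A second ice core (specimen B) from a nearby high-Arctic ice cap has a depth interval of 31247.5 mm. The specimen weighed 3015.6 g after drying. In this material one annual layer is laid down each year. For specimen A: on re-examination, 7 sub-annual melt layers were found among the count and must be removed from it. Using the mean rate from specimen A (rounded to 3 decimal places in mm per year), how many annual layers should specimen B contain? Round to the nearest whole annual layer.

23010 annual layers

Specimen A: true annual layer count = 41987 − 7 + 14 = 41994.
A: Extension rate ≈ 57012.4 / 41994 = 1.358 mm per year.
For B, 31247.5 / 1.358 = 23009.94 years ≈ 23010 annual layers.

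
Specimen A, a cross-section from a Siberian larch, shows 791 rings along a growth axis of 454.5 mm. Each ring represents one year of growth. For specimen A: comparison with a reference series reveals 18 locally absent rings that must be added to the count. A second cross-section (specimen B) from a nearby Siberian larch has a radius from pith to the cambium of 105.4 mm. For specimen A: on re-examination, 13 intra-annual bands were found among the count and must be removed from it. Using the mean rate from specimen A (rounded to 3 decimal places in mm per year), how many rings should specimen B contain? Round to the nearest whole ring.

Specimen A: true ring count = 791 − 13 + 18 = 796.
A: Extension rate ≈ 454.5 / 796 = 0.571 mm/yr.
For B, 105.4 / 0.571 = 184.59 years ≈ 185 rings.

185 rings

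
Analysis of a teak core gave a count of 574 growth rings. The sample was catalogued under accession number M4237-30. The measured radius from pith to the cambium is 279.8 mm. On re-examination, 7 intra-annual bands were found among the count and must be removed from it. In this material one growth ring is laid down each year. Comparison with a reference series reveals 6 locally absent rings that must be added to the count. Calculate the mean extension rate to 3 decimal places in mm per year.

0.488 mm per year

After corrections the count is 574 − 7 + 6 = 573 growth rings.
279.8 mm over 573 years gives 279.8 / 573 ≈ 0.488 mm per year.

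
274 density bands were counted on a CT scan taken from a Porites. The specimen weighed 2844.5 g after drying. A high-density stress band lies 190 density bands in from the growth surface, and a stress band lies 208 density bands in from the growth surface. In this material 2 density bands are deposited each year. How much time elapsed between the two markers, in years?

Separation: 208 − 190 = 18 density bands.
18 density bands at 2 per year is 18 / 2 = 9 years.

9 years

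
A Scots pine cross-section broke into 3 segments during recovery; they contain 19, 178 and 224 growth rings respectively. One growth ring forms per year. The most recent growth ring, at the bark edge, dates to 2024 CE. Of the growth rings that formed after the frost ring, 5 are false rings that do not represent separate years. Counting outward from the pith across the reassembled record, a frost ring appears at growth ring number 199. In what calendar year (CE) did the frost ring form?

Total growth rings = 19 + 178 + 224 = 421.
421 − 199 = 222 growth rings lie beyond the frost ring toward the bark edge.
222 − 5 false = 217 true growth rings after the frost ring.
The growth ring at the bark edge is 2024 CE, so the frost ring dates to 2024 − 217 = 1807 CE.

1807 CE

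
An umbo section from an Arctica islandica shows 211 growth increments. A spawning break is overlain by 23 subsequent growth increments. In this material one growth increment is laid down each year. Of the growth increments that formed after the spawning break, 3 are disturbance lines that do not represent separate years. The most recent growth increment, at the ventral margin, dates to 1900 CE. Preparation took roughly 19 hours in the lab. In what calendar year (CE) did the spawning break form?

1880 CE

There are 23 growth increments younger than the spawning break.
Removing the 3 false growth increments leaves 23 − 3 = 20 true growth increments beyond the spawning break.
1900 − 20 = 1880 CE.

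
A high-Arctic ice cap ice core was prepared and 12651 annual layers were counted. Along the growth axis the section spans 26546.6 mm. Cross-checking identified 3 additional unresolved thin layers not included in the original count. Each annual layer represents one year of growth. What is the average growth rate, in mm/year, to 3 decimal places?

2.098 mm/year

Correcting the raw count gives 12651 + 3 = 12654 true annual layers.
Extension rate ≈ 26546.6 / 12654 = 2.098 mm/year.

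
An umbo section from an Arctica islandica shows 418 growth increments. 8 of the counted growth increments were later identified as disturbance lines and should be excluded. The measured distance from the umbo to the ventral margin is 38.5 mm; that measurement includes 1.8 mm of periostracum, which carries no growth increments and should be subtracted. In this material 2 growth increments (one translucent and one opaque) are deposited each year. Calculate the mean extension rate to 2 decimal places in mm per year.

0.18 mm per year

After corrections the count is 418 − 8 = 410 growth increments.
410 growth increments at 2 per year is 410 / 2 = 205 years.
Removing the 1.8 mm offcut leaves 38.5 − 1.8 = 36.7 mm.
36.7 mm over 205 years gives 36.7 / 205 ≈ 0.18 mm per year.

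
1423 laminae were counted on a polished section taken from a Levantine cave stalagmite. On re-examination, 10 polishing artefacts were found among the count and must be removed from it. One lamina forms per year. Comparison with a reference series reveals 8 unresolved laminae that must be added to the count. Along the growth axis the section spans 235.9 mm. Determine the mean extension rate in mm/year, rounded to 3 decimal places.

0.166 mm/year

Correcting the raw count gives 1423 − 10 + 8 = 1421 true laminae.
Mean rate = 235.9 mm / 1421 years ≈ 0.166 mm/year.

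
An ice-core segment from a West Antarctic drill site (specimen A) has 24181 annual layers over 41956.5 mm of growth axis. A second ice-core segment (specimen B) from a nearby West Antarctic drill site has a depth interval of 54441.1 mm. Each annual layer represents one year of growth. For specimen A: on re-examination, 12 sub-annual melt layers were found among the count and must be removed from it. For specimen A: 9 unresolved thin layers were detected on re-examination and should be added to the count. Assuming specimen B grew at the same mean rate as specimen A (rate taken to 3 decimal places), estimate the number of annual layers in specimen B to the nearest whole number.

Specimen A: after corrections the count is 24181 − 12 + 9 = 24178 annual layers.
A: Extension rate ≈ 41956.5 / 24178 = 1.735 mm per year.
B spans 54441.1 / 1.735 = 31378.16 years ≈ 31378 annual layers.

31378 annual layers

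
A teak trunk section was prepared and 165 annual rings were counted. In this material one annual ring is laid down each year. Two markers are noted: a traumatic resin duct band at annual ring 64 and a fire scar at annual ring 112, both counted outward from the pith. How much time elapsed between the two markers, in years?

112 − 64 = 48 annual rings lie between the two events.
At one annual ring per year, 48 years elapsed between them.

48 years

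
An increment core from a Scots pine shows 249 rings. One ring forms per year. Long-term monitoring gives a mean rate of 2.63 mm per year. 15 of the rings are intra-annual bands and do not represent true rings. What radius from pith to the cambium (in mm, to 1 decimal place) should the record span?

615.4 mm

Adjusted count: 249 − 15 = 234 rings.
Predicted length = 2.63 mm/year × 234 years = 615.4 mm.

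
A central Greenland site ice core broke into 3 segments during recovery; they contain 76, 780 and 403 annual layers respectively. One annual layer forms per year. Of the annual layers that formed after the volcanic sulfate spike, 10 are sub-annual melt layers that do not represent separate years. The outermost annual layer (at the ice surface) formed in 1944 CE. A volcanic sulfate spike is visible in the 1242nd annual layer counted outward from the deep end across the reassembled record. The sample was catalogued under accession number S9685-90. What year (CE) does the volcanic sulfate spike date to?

Total annual layers = 76 + 780 + 403 = 1259.
1259 − 1242 = 17 annual layers lie beyond the volcanic sulfate spike toward the ice surface.
Removing the 10 false annual layers leaves 17 − 10 = 7 true annual layers beyond the volcanic sulfate spike.
Counting back 7 years from 1944 CE places the volcanic sulfate spike in 1944 − 7 = 1937 CE.

1937 CE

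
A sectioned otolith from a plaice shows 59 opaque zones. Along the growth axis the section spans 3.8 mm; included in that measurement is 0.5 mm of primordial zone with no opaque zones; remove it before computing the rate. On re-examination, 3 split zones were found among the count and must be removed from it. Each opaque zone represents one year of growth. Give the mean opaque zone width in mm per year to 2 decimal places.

After corrections the count is 59 − 3 = 56 opaque zones.
The growth record spans 3.8 − 0.5 = 3.3 mm.
Extension rate ≈ 3.3 / 56 = 0.06 mm per year.

0.06 mm per year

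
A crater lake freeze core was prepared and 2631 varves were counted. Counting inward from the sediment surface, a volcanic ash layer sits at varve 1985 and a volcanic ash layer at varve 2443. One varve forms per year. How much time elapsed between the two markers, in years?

Separation: 2443 − 1985 = 458 varves.
That is 458 years at one varve per year.

458 yr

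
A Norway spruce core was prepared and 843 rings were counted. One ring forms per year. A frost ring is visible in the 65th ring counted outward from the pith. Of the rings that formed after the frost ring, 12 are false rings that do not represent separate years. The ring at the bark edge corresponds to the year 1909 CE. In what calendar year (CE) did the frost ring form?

1143 CE

The frost ring sits at ring 65 from the pith, so 843 − 65 = 778 rings formed after it.
778 − 12 false = 766 true rings after the frost ring.
1909 − 766 = 1143 CE.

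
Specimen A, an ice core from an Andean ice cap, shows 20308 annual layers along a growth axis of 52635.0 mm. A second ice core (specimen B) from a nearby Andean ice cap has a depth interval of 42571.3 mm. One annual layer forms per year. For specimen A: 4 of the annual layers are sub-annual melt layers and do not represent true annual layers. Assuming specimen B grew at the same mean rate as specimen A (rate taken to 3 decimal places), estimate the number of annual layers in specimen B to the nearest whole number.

Specimen A: after corrections the count is 20308 − 4 = 20304 annual layers.
A: Extension rate ≈ 52635.0 / 20304 = 2.592 mm per year.
For B, 42571.3 / 2.592 = 16424.11 years ≈ 16424 annual layers.

16424 annual layers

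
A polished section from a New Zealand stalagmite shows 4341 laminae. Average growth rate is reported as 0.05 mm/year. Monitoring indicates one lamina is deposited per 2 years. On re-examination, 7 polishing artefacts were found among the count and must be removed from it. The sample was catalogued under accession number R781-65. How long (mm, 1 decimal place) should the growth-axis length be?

433.4 mm

Correcting the raw count gives 4341 − 7 = 4334 true laminae.
Multiplying by 2 years per lamina: 4334 × 2 = 8668 years.
8668 years at 0.05 mm/year gives 0.05 × 8668 = 433.4 mm.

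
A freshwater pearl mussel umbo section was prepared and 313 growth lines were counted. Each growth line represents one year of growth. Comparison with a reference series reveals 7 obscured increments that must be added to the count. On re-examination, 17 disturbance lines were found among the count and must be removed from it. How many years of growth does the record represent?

303 yr

True growth line count = 313 − 17 + 7 = 303.
With a one-to-one growth line periodicity this is 303 years.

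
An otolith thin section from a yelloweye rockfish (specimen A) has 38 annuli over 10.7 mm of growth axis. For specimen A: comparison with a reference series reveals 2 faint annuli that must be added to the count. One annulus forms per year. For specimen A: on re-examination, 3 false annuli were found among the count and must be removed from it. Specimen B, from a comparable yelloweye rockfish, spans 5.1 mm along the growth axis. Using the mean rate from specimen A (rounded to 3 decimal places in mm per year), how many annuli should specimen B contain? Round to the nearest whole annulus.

18 annuli

Specimen A: true annulus count = 38 − 3 + 2 = 37.
A: Extension rate ≈ 10.7 / 37 = 0.289 mm per year.
B spans 5.1 / 0.289 = 17.65 years ≈ 18 annuli.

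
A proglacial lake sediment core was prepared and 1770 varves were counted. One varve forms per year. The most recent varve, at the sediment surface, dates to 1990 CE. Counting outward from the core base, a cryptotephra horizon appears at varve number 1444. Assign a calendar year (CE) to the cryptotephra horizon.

1664 CE

Between varve 1444 and the sediment surface there are 1770 − 1444 = 326 varves.
Counting back 326 years from 1990 CE places the cryptotephra horizon in 1990 − 326 = 1664 CE.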